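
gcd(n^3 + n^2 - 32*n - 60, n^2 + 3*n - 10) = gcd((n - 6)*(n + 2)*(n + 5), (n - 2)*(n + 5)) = n + 5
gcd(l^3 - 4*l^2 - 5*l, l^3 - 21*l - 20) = l^2 - 4*l - 5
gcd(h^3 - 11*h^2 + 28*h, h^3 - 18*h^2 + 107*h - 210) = h - 7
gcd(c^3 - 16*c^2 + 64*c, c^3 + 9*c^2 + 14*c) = c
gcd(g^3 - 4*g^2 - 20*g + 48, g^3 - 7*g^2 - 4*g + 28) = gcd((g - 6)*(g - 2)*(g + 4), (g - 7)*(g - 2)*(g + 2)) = g - 2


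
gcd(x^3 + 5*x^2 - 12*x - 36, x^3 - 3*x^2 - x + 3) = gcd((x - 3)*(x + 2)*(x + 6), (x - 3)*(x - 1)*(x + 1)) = x - 3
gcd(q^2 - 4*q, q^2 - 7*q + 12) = q - 4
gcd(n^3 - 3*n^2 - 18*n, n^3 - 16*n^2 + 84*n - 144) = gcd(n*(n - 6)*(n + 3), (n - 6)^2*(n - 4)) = n - 6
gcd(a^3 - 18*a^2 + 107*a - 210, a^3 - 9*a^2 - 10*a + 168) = a^2 - 13*a + 42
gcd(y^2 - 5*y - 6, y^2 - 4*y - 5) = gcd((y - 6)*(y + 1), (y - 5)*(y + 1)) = y + 1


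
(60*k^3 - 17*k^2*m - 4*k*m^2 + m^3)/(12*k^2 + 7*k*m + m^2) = (15*k^2 - 8*k*m + m^2)/(3*k + m)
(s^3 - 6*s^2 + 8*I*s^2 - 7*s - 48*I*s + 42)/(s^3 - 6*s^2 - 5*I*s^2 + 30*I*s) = (s^2 + 8*I*s - 7)/(s*(s - 5*I))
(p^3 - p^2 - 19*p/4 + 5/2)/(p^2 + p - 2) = (p^2 - 3*p + 5/4)/(p - 1)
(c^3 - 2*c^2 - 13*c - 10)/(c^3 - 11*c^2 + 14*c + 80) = (c + 1)/(c - 8)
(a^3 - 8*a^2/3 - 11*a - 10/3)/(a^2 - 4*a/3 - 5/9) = 3*(a^2 - 3*a - 10)/(3*a - 5)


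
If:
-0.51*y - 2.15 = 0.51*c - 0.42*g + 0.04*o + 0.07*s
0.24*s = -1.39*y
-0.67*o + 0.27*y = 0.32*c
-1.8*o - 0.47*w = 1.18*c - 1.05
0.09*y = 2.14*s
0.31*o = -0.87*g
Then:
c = -5.13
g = -0.87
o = 2.45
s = 0.00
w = 5.73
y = 0.00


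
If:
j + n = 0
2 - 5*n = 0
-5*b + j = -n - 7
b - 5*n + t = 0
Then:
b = 7/5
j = -2/5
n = 2/5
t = 3/5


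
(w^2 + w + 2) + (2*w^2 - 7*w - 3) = 3*w^2 - 6*w - 1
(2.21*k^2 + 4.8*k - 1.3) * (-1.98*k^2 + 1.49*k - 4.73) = -4.3758*k^4 - 6.2111*k^3 - 0.727300000000001*k^2 - 24.641*k + 6.149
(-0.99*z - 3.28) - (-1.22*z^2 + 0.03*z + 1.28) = 1.22*z^2 - 1.02*z - 4.56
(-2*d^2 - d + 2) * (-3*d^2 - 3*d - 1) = 6*d^4 + 9*d^3 - d^2 - 5*d - 2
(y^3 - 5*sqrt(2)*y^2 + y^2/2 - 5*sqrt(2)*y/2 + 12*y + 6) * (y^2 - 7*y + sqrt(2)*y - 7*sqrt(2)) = y^5 - 13*y^4/2 - 4*sqrt(2)*y^4 - 3*y^3/2 + 26*sqrt(2)*y^3 - 13*y^2 + 26*sqrt(2)*y^2 - 78*sqrt(2)*y - 7*y - 42*sqrt(2)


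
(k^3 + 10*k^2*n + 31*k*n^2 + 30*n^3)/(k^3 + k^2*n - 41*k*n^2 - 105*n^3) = (k + 2*n)/(k - 7*n)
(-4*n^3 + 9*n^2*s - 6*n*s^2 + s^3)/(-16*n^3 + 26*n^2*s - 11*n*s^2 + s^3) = (4*n^2 - 5*n*s + s^2)/(16*n^2 - 10*n*s + s^2)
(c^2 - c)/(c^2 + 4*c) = (c - 1)/(c + 4)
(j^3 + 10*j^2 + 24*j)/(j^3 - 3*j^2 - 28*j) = (j + 6)/(j - 7)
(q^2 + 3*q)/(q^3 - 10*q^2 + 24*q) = (q + 3)/(q^2 - 10*q + 24)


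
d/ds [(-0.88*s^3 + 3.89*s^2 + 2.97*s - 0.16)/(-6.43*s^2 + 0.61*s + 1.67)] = (5.6584*s^4 - 1.0736*s^3 + 17.0612*s^2 + 10.935*s + 5.0575)/(41.3449*s^4 - 7.8446*s^3 - 21.1041*s^2 + 2.0374*s + 2.7889)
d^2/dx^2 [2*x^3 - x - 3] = 12*x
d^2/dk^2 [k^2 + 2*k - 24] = 2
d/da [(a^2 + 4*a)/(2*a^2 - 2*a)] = -5/(2*a^2 - 4*a + 2)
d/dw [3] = 0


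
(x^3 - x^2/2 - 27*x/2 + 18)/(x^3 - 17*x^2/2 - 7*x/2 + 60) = (2*x^2 + 5*x - 12)/(2*x^2 - 11*x - 40)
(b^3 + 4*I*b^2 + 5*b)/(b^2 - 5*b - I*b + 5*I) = b*(b + 5*I)/(b - 5)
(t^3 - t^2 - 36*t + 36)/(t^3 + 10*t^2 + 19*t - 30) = (t - 6)/(t + 5)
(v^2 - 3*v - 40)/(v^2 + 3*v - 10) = (v - 8)/(v - 2)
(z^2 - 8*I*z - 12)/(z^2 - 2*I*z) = (z - 6*I)/z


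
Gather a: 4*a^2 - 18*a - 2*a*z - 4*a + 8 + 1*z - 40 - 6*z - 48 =4*a^2 + a*(-2*z - 22) - 5*z - 80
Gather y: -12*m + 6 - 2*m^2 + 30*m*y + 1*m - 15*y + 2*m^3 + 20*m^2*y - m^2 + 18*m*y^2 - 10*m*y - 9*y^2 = 2*m^3 - 3*m^2 - 11*m + y^2*(18*m - 9) + y*(20*m^2 + 20*m - 15) + 6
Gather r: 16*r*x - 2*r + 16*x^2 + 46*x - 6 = r*(16*x - 2) + 16*x^2 + 46*x - 6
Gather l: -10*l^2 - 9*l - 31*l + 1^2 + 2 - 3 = -10*l^2 - 40*l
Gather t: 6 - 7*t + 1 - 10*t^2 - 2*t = -10*t^2 - 9*t + 7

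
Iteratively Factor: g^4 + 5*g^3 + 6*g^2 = (g + 3)*(g^3 + 2*g^2) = g*(g + 3)*(g^2 + 2*g) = g*(g + 2)*(g + 3)*(g)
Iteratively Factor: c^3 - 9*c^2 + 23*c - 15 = (c - 5)*(c^2 - 4*c + 3) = (c - 5)*(c - 3)*(c - 1)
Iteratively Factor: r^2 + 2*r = (r + 2)*(r)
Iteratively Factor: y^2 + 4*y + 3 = (y + 1)*(y + 3)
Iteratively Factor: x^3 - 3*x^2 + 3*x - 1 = (x - 1)*(x^2 - 2*x + 1) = (x - 1)^2*(x - 1)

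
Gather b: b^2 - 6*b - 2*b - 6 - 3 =b^2 - 8*b - 9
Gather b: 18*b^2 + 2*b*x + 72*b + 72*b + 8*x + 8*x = 18*b^2 + b*(2*x + 144) + 16*x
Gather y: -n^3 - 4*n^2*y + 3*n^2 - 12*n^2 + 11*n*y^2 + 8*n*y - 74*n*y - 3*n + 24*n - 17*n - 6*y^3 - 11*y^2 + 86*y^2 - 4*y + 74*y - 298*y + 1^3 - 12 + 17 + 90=-n^3 - 9*n^2 + 4*n - 6*y^3 + y^2*(11*n + 75) + y*(-4*n^2 - 66*n - 228) + 96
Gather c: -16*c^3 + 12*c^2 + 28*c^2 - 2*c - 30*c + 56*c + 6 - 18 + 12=-16*c^3 + 40*c^2 + 24*c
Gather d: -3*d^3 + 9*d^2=-3*d^3 + 9*d^2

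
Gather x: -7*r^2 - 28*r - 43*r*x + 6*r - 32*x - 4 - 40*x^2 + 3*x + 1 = -7*r^2 - 22*r - 40*x^2 + x*(-43*r - 29) - 3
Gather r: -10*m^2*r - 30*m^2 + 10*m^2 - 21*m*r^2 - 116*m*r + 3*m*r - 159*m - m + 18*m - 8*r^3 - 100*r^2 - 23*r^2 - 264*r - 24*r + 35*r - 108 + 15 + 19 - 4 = -20*m^2 - 142*m - 8*r^3 + r^2*(-21*m - 123) + r*(-10*m^2 - 113*m - 253) - 78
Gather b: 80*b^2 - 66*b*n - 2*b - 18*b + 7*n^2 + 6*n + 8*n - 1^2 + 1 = 80*b^2 + b*(-66*n - 20) + 7*n^2 + 14*n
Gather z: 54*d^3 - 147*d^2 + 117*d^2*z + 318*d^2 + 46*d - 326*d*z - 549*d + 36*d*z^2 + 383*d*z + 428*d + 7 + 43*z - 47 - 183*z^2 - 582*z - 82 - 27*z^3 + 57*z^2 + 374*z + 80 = 54*d^3 + 171*d^2 - 75*d - 27*z^3 + z^2*(36*d - 126) + z*(117*d^2 + 57*d - 165) - 42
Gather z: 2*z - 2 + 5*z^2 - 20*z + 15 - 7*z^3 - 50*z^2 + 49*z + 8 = -7*z^3 - 45*z^2 + 31*z + 21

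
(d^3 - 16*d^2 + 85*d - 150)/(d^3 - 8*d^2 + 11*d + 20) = (d^2 - 11*d + 30)/(d^2 - 3*d - 4)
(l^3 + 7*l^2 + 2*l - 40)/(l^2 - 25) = (l^2 + 2*l - 8)/(l - 5)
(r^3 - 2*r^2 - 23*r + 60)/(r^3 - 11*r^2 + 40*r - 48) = (r + 5)/(r - 4)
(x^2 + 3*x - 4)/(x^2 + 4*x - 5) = (x + 4)/(x + 5)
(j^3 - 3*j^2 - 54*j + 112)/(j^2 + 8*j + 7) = (j^2 - 10*j + 16)/(j + 1)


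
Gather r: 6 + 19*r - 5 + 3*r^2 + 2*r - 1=3*r^2 + 21*r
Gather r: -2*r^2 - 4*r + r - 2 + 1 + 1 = -2*r^2 - 3*r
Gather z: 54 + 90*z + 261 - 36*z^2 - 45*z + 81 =-36*z^2 + 45*z + 396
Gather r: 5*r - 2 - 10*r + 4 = 2 - 5*r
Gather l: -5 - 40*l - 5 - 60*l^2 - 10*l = -60*l^2 - 50*l - 10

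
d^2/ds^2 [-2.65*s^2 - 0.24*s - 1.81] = -5.30000000000000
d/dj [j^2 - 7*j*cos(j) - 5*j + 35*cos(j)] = 7*j*sin(j) + 2*j - 35*sin(j) - 7*cos(j) - 5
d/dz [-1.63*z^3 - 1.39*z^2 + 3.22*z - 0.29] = -4.89*z^2 - 2.78*z + 3.22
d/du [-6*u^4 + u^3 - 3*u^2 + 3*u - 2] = -24*u^3 + 3*u^2 - 6*u + 3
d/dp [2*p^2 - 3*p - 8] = 4*p - 3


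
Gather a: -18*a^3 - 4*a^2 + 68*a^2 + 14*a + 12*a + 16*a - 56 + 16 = -18*a^3 + 64*a^2 + 42*a - 40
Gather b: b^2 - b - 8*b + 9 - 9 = b^2 - 9*b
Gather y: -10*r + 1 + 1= 2 - 10*r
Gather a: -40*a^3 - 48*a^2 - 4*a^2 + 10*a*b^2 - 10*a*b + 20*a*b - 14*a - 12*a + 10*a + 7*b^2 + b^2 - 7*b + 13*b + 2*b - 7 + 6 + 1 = -40*a^3 - 52*a^2 + a*(10*b^2 + 10*b - 16) + 8*b^2 + 8*b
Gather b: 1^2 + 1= 2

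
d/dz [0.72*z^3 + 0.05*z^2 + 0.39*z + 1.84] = 2.16*z^2 + 0.1*z + 0.39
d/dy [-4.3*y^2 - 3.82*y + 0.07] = -8.6*y - 3.82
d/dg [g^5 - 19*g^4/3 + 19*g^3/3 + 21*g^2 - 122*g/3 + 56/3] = 5*g^4 - 76*g^3/3 + 19*g^2 + 42*g - 122/3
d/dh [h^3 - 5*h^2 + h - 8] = 3*h^2 - 10*h + 1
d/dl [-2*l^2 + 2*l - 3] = 2 - 4*l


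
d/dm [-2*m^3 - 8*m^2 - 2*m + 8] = -6*m^2 - 16*m - 2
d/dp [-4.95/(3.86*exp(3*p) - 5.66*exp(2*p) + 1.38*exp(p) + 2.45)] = (57.321*exp(2*p) - 56.034*exp(p) + 6.831)*exp(p)/(3.86*exp(3*p) - 5.66*exp(2*p) + 1.38*exp(p) + 2.45)^2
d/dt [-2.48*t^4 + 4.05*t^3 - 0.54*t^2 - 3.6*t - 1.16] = -9.92*t^3 + 12.15*t^2 - 1.08*t - 3.6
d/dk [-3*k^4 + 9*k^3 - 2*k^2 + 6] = k*(-12*k^2 + 27*k - 4)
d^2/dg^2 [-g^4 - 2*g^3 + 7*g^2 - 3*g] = -12*g^2 - 12*g + 14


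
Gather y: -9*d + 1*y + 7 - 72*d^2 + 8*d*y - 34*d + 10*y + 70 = -72*d^2 - 43*d + y*(8*d + 11) + 77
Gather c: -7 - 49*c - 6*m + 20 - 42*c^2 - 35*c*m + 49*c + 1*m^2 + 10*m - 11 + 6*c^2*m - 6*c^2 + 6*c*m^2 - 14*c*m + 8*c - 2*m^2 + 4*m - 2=c^2*(6*m - 48) + c*(6*m^2 - 49*m + 8) - m^2 + 8*m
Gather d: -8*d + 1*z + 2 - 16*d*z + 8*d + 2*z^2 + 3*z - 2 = -16*d*z + 2*z^2 + 4*z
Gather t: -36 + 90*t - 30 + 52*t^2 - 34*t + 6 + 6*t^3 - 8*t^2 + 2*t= 6*t^3 + 44*t^2 + 58*t - 60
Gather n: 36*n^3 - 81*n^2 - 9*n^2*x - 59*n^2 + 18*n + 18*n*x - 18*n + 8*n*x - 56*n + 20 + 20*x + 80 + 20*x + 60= 36*n^3 + n^2*(-9*x - 140) + n*(26*x - 56) + 40*x + 160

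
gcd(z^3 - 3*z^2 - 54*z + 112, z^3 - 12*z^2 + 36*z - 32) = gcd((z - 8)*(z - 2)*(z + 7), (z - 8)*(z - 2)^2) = z^2 - 10*z + 16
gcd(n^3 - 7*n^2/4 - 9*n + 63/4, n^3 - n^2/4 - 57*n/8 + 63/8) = n^2 + 5*n/4 - 21/4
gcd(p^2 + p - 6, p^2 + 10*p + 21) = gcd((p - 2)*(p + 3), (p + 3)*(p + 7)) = p + 3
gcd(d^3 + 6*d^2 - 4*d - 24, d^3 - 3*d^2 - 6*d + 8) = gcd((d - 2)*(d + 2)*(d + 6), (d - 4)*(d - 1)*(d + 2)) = d + 2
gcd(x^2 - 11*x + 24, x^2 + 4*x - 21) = x - 3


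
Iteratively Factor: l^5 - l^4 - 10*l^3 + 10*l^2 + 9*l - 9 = (l + 1)*(l^4 - 2*l^3 - 8*l^2 + 18*l - 9) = (l - 1)*(l + 1)*(l^3 - l^2 - 9*l + 9) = (l - 1)*(l + 1)*(l + 3)*(l^2 - 4*l + 3) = (l - 3)*(l - 1)*(l + 1)*(l + 3)*(l - 1)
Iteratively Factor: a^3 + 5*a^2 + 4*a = (a)*(a^2 + 5*a + 4) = a*(a + 1)*(a + 4)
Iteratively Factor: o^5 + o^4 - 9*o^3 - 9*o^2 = (o)*(o^4 + o^3 - 9*o^2 - 9*o) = o*(o + 1)*(o^3 - 9*o) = o^2*(o + 1)*(o^2 - 9) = o^2*(o + 1)*(o + 3)*(o - 3)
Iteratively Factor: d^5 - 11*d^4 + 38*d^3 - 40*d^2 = (d)*(d^4 - 11*d^3 + 38*d^2 - 40*d) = d*(d - 5)*(d^3 - 6*d^2 + 8*d) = d*(d - 5)*(d - 4)*(d^2 - 2*d) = d^2*(d - 5)*(d - 4)*(d - 2)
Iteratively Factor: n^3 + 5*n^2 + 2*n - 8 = (n + 4)*(n^2 + n - 2) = (n - 1)*(n + 4)*(n + 2)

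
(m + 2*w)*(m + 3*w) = m^2 + 5*m*w + 6*w^2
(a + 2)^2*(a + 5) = a^3 + 9*a^2 + 24*a + 20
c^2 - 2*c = c*(c - 2)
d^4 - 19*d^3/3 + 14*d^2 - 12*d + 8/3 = (d - 2)^3*(d - 1/3)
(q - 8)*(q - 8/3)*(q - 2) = q^3 - 38*q^2/3 + 128*q/3 - 128/3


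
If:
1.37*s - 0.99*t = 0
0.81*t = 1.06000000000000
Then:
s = 0.95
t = 1.31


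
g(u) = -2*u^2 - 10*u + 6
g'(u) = -4*u - 10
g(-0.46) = 10.18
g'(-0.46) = -8.16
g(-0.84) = 12.99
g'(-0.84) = -6.64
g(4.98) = -93.40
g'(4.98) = -29.92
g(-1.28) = 15.52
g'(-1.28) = -4.88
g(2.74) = -36.42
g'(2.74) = -20.96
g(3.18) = -46.02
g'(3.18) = -22.72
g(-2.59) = 18.48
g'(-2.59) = 0.36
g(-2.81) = 18.31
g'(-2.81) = 1.24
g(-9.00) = -66.00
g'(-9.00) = 26.00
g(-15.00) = -294.00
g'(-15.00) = 50.00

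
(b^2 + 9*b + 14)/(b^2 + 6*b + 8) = (b + 7)/(b + 4)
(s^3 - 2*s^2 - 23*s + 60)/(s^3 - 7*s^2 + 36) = (s^2 + s - 20)/(s^2 - 4*s - 12)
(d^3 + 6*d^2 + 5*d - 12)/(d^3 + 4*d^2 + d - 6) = (d + 4)/(d + 2)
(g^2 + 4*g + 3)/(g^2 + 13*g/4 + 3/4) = 4*(g + 1)/(4*g + 1)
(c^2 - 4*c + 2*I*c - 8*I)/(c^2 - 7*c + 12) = (c + 2*I)/(c - 3)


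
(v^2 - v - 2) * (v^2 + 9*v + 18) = v^4 + 8*v^3 + 7*v^2 - 36*v - 36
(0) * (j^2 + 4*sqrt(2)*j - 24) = 0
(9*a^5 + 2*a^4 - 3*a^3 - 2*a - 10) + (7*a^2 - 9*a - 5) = 9*a^5 + 2*a^4 - 3*a^3 + 7*a^2 - 11*a - 15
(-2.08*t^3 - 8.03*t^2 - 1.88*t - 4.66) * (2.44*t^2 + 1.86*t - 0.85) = -5.0752*t^5 - 23.462*t^4 - 17.755*t^3 - 8.0417*t^2 - 7.0696*t + 3.961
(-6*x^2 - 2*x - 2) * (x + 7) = -6*x^3 - 44*x^2 - 16*x - 14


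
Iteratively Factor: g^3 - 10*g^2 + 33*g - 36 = (g - 4)*(g^2 - 6*g + 9) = (g - 4)*(g - 3)*(g - 3)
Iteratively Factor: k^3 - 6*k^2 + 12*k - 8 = (k - 2)*(k^2 - 4*k + 4) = (k - 2)^2*(k - 2)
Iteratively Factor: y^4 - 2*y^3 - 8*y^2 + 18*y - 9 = (y + 3)*(y^3 - 5*y^2 + 7*y - 3) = (y - 1)*(y + 3)*(y^2 - 4*y + 3) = (y - 1)^2*(y + 3)*(y - 3)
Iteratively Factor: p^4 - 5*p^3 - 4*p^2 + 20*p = (p - 2)*(p^3 - 3*p^2 - 10*p) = (p - 5)*(p - 2)*(p^2 + 2*p) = (p - 5)*(p - 2)*(p + 2)*(p)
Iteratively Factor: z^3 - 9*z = (z - 3)*(z^2 + 3*z) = (z - 3)*(z + 3)*(z)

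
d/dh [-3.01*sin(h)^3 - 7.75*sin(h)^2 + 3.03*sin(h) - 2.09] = (-9.03*sin(h)^2 - 15.5*sin(h) + 3.03)*cos(h)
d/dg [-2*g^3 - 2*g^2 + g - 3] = -6*g^2 - 4*g + 1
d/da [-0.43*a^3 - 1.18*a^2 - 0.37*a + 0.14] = -1.29*a^2 - 2.36*a - 0.37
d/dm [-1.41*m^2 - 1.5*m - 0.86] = -2.82*m - 1.5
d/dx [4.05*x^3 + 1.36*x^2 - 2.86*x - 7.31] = 12.15*x^2 + 2.72*x - 2.86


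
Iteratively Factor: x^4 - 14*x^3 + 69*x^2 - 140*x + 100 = (x - 5)*(x^3 - 9*x^2 + 24*x - 20) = (x - 5)*(x - 2)*(x^2 - 7*x + 10) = (x - 5)^2*(x - 2)*(x - 2)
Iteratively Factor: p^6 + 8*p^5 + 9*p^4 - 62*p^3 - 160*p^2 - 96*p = (p + 4)*(p^5 + 4*p^4 - 7*p^3 - 34*p^2 - 24*p) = (p + 1)*(p + 4)*(p^4 + 3*p^3 - 10*p^2 - 24*p) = (p - 3)*(p + 1)*(p + 4)*(p^3 + 6*p^2 + 8*p) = p*(p - 3)*(p + 1)*(p + 4)*(p^2 + 6*p + 8) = p*(p - 3)*(p + 1)*(p + 2)*(p + 4)*(p + 4)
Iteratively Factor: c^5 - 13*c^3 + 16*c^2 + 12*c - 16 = (c - 1)*(c^4 + c^3 - 12*c^2 + 4*c + 16) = (c - 1)*(c + 4)*(c^3 - 3*c^2 + 4) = (c - 2)*(c - 1)*(c + 4)*(c^2 - c - 2) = (c - 2)^2*(c - 1)*(c + 4)*(c + 1)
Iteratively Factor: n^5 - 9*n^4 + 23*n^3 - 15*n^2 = (n - 5)*(n^4 - 4*n^3 + 3*n^2) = (n - 5)*(n - 1)*(n^3 - 3*n^2) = (n - 5)*(n - 3)*(n - 1)*(n^2) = n*(n - 5)*(n - 3)*(n - 1)*(n)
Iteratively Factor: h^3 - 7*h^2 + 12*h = (h - 3)*(h^2 - 4*h) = (h - 4)*(h - 3)*(h)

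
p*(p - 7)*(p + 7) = p^3 - 49*p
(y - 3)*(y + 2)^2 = y^3 + y^2 - 8*y - 12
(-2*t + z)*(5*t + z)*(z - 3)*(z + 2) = -10*t^2*z^2 + 10*t^2*z + 60*t^2 + 3*t*z^3 - 3*t*z^2 - 18*t*z + z^4 - z^3 - 6*z^2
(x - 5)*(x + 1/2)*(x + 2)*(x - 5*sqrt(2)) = x^4 - 5*sqrt(2)*x^3 - 5*x^3/2 - 23*x^2/2 + 25*sqrt(2)*x^2/2 - 5*x + 115*sqrt(2)*x/2 + 25*sqrt(2)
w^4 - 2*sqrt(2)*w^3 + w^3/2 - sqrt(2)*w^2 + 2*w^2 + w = w*(w + 1/2)*(w - sqrt(2))^2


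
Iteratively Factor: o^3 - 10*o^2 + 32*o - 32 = (o - 4)*(o^2 - 6*o + 8) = (o - 4)^2*(o - 2)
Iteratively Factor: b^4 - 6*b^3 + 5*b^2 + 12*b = (b - 4)*(b^3 - 2*b^2 - 3*b) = b*(b - 4)*(b^2 - 2*b - 3) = b*(b - 4)*(b - 3)*(b + 1)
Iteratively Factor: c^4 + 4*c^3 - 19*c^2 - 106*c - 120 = (c + 2)*(c^3 + 2*c^2 - 23*c - 60) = (c + 2)*(c + 3)*(c^2 - c - 20) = (c - 5)*(c + 2)*(c + 3)*(c + 4)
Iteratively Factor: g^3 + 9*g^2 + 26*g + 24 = (g + 4)*(g^2 + 5*g + 6) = (g + 3)*(g + 4)*(g + 2)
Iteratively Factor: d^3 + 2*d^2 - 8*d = (d - 2)*(d^2 + 4*d) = d*(d - 2)*(d + 4)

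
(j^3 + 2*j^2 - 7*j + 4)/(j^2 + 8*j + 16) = (j^2 - 2*j + 1)/(j + 4)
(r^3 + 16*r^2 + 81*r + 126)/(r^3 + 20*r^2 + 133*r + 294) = (r + 3)/(r + 7)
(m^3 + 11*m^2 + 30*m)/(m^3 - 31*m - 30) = m*(m + 6)/(m^2 - 5*m - 6)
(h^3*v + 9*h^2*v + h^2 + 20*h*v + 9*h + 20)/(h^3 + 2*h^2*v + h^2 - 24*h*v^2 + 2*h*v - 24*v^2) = (h^3*v + 9*h^2*v + h^2 + 20*h*v + 9*h + 20)/(h^3 + 2*h^2*v + h^2 - 24*h*v^2 + 2*h*v - 24*v^2)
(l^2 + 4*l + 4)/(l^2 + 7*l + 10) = (l + 2)/(l + 5)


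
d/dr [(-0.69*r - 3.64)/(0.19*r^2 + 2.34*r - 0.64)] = (0.1311*r^2 + 1.3832*r + 8.9592)/(0.0361*r^4 + 0.8892*r^3 + 5.2324*r^2 - 2.9952*r + 0.4096)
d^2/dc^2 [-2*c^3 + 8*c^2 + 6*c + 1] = 16 - 12*c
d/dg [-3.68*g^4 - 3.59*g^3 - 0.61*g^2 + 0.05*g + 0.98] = -14.72*g^3 - 10.77*g^2 - 1.22*g + 0.05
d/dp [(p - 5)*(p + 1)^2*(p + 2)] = 4*p^3 - 3*p^2 - 30*p - 23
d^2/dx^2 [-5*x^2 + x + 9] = -10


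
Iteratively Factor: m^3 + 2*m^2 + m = (m)*(m^2 + 2*m + 1) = m*(m + 1)*(m + 1)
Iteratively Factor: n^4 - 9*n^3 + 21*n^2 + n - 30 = (n + 1)*(n^3 - 10*n^2 + 31*n - 30) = (n - 2)*(n + 1)*(n^2 - 8*n + 15) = (n - 3)*(n - 2)*(n + 1)*(n - 5)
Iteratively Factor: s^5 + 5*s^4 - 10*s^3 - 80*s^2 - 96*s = (s + 4)*(s^4 + s^3 - 14*s^2 - 24*s) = (s + 2)*(s + 4)*(s^3 - s^2 - 12*s) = (s + 2)*(s + 3)*(s + 4)*(s^2 - 4*s) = (s - 4)*(s + 2)*(s + 3)*(s + 4)*(s)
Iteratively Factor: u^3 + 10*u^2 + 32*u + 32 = (u + 4)*(u^2 + 6*u + 8) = (u + 2)*(u + 4)*(u + 4)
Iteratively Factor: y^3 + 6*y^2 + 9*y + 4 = (y + 1)*(y^2 + 5*y + 4) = (y + 1)^2*(y + 4)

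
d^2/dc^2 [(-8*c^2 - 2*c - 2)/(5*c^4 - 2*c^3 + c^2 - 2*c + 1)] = 4*(-300*c^8 - 30*c^7 - 166*c^6 - 117*c^5 + 195*c^4 + 25*c^3 + 15*c^2 + 3*c - 9)/(125*c^12 - 150*c^11 + 135*c^10 - 218*c^9 + 222*c^8 - 150*c^7 + 127*c^6 - 102*c^5 + 54*c^4 - 26*c^3 + 15*c^2 - 6*c + 1)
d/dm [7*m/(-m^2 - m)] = 7/(m + 1)^2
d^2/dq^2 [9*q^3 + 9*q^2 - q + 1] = 54*q + 18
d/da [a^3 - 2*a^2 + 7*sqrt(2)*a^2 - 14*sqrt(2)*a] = 3*a^2 - 4*a + 14*sqrt(2)*a - 14*sqrt(2)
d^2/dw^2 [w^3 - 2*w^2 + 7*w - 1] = 6*w - 4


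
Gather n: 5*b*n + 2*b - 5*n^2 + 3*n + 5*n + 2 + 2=2*b - 5*n^2 + n*(5*b + 8) + 4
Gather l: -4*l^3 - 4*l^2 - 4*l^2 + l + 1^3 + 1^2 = -4*l^3 - 8*l^2 + l + 2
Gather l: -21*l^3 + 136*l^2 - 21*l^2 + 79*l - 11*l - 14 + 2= -21*l^3 + 115*l^2 + 68*l - 12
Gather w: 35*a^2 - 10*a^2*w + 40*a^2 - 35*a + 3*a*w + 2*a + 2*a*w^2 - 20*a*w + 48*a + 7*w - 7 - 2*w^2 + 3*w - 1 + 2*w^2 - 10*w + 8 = 75*a^2 + 2*a*w^2 + 15*a + w*(-10*a^2 - 17*a)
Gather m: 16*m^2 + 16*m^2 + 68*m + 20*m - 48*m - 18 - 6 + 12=32*m^2 + 40*m - 12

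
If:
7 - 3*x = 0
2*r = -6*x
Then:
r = -7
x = 7/3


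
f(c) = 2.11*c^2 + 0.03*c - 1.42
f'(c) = 4.22*c + 0.03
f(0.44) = -1.00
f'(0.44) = 1.89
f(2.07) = 7.68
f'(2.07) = 8.77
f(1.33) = 2.35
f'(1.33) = 5.64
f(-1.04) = 0.83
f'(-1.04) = -4.36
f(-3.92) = 30.89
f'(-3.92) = -16.51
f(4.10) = 34.17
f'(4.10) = 17.33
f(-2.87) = 15.87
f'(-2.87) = -12.08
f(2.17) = 8.58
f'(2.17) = 9.19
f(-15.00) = 472.88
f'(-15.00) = -63.27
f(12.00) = 302.78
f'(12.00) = 50.67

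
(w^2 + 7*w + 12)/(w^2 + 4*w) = (w + 3)/w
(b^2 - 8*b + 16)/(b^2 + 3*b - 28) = (b - 4)/(b + 7)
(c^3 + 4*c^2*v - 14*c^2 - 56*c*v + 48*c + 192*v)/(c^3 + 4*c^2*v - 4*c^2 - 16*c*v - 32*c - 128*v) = (c - 6)/(c + 4)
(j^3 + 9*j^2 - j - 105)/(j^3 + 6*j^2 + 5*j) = (j^2 + 4*j - 21)/(j*(j + 1))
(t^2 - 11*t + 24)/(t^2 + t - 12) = (t - 8)/(t + 4)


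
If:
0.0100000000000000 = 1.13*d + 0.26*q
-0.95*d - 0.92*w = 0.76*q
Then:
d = 0.390977443609023*w + 0.0124223602484472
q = -1.69924812030075*w - 0.015527950310559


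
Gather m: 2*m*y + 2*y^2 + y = 2*m*y + 2*y^2 + y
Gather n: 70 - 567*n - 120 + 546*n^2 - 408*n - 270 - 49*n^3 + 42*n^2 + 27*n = -49*n^3 + 588*n^2 - 948*n - 320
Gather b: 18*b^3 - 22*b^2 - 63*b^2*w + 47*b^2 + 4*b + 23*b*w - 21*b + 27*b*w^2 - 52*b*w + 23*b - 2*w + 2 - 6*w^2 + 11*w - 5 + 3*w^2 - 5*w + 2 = 18*b^3 + b^2*(25 - 63*w) + b*(27*w^2 - 29*w + 6) - 3*w^2 + 4*w - 1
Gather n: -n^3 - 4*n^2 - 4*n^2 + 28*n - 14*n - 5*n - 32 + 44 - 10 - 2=-n^3 - 8*n^2 + 9*n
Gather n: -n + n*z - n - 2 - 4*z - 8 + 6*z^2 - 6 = n*(z - 2) + 6*z^2 - 4*z - 16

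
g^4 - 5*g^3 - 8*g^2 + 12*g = g*(g - 6)*(g - 1)*(g + 2)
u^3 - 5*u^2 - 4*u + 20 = (u - 5)*(u - 2)*(u + 2)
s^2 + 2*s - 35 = (s - 5)*(s + 7)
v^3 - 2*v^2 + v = v*(v - 1)^2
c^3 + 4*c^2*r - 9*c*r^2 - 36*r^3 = (c - 3*r)*(c + 3*r)*(c + 4*r)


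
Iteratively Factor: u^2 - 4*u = (u - 4)*(u)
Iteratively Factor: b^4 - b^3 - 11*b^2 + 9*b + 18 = (b - 3)*(b^3 + 2*b^2 - 5*b - 6) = (b - 3)*(b + 1)*(b^2 + b - 6) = (b - 3)*(b - 2)*(b + 1)*(b + 3)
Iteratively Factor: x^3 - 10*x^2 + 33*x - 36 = (x - 3)*(x^2 - 7*x + 12) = (x - 3)^2*(x - 4)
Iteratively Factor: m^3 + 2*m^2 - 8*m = (m - 2)*(m^2 + 4*m) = m*(m - 2)*(m + 4)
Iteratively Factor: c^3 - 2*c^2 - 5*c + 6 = (c + 2)*(c^2 - 4*c + 3) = (c - 1)*(c + 2)*(c - 3)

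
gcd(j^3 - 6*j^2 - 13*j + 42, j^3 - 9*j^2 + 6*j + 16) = j - 2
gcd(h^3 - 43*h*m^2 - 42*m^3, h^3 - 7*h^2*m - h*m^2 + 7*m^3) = h^2 - 6*h*m - 7*m^2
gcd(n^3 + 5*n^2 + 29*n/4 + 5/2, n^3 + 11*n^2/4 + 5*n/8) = n + 5/2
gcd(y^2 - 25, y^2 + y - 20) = y + 5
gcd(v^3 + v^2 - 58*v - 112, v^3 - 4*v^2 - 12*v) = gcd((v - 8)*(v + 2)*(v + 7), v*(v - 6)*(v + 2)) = v + 2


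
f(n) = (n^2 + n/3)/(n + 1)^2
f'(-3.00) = 0.58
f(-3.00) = 2.00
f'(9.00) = 0.02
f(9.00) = 0.84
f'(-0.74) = -51.21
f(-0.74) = 4.45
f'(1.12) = 0.23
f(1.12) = 0.36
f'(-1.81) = 5.05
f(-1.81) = 4.07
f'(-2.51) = 1.12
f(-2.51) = 2.40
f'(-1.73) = 6.55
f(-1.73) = 4.53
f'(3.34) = 0.07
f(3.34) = 0.65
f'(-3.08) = 0.53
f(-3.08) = 1.96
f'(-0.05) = 0.29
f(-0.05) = -0.02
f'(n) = (2*n + 1/3)/(n + 1)^2 - 2*(n^2 + n/3)/(n + 1)^3 = (5*n + 1)/(3*(n^3 + 3*n^2 + 3*n + 1))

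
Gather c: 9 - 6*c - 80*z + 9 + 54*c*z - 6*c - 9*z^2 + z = c*(54*z - 12) - 9*z^2 - 79*z + 18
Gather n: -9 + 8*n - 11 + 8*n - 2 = 16*n - 22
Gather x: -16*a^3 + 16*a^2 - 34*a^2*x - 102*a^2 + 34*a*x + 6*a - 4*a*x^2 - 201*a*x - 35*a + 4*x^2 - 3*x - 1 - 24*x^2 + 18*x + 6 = -16*a^3 - 86*a^2 - 29*a + x^2*(-4*a - 20) + x*(-34*a^2 - 167*a + 15) + 5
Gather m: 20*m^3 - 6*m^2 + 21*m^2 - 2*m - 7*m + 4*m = 20*m^3 + 15*m^2 - 5*m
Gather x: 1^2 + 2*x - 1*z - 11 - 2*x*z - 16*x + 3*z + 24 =x*(-2*z - 14) + 2*z + 14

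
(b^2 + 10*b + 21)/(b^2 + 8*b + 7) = (b + 3)/(b + 1)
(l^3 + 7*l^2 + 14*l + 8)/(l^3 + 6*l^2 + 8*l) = (l + 1)/l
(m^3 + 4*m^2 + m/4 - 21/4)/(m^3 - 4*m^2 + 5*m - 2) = (m^2 + 5*m + 21/4)/(m^2 - 3*m + 2)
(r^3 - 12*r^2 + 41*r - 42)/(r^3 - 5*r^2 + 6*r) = (r - 7)/r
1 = 1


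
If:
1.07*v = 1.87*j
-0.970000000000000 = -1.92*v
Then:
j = 0.29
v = 0.51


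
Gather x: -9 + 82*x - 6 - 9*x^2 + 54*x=-9*x^2 + 136*x - 15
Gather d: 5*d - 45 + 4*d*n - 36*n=d*(4*n + 5) - 36*n - 45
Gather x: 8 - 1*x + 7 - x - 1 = 14 - 2*x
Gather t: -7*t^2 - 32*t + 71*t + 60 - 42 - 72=-7*t^2 + 39*t - 54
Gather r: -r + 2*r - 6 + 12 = r + 6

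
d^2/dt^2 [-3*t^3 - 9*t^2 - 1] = -18*t - 18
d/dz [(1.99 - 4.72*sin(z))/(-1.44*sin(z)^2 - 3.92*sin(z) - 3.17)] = (-6.7968*sin(z)^2 + 5.7312*sin(z) + 22.7632)*cos(z)/(2.0736*sin(z)^4 + 11.2896*sin(z)^3 + 24.496*sin(z)^2 + 24.8528*sin(z) + 10.0489)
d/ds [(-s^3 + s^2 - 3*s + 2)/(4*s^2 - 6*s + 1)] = (-4*s^4 + 12*s^3 + 3*s^2 - 14*s + 9)/(16*s^4 - 48*s^3 + 44*s^2 - 12*s + 1)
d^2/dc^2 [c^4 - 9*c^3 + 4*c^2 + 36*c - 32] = 12*c^2 - 54*c + 8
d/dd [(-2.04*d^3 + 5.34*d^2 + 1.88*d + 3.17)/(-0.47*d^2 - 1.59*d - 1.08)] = (0.9588*d^4 + 6.4872*d^3 - 0.997400000000001*d^2 - 8.5546*d + 3.0099)/(0.2209*d^4 + 1.4946*d^3 + 3.5433*d^2 + 3.4344*d + 1.1664)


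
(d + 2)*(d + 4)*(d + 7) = d^3 + 13*d^2 + 50*d + 56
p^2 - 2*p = p*(p - 2)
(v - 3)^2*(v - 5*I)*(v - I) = v^4 - 6*v^3 - 6*I*v^3 + 4*v^2 + 36*I*v^2 + 30*v - 54*I*v - 45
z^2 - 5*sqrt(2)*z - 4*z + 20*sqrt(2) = (z - 4)*(z - 5*sqrt(2))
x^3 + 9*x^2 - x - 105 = (x - 3)*(x + 5)*(x + 7)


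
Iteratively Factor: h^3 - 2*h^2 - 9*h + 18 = (h - 3)*(h^2 + h - 6) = (h - 3)*(h + 3)*(h - 2)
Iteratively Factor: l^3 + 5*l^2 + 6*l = (l)*(l^2 + 5*l + 6) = l*(l + 2)*(l + 3)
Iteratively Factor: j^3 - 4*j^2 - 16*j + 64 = (j - 4)*(j^2 - 16) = (j - 4)^2*(j + 4)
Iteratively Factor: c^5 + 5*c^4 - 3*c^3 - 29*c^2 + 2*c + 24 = (c - 2)*(c^4 + 7*c^3 + 11*c^2 - 7*c - 12) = (c - 2)*(c + 1)*(c^3 + 6*c^2 + 5*c - 12) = (c - 2)*(c + 1)*(c + 3)*(c^2 + 3*c - 4) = (c - 2)*(c + 1)*(c + 3)*(c + 4)*(c - 1)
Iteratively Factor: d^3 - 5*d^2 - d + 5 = (d + 1)*(d^2 - 6*d + 5) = (d - 5)*(d + 1)*(d - 1)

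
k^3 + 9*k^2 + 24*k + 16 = (k + 1)*(k + 4)^2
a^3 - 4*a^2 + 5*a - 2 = (a - 2)*(a - 1)^2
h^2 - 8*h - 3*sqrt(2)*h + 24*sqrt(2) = (h - 8)*(h - 3*sqrt(2))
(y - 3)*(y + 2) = y^2 - y - 6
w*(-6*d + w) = -6*d*w + w^2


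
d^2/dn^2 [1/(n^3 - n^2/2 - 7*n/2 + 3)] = 4*((1 - 6*n)*(2*n^3 - n^2 - 7*n + 6) + (-6*n^2 + 2*n + 7)^2)/(2*n^3 - n^2 - 7*n + 6)^3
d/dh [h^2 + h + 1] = 2*h + 1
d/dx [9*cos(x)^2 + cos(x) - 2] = -(18*cos(x) + 1)*sin(x)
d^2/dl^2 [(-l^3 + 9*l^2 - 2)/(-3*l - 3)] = 2*(l^3 + 3*l^2 + 3*l - 7)/(3*(l^3 + 3*l^2 + 3*l + 1))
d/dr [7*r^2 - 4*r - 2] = 14*r - 4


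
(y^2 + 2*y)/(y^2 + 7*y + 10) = y/(y + 5)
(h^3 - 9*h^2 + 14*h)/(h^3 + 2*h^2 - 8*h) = (h - 7)/(h + 4)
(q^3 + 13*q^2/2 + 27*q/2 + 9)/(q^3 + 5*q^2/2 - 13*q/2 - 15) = (2*q + 3)/(2*q - 5)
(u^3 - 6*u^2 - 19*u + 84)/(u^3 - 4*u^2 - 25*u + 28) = (u - 3)/(u - 1)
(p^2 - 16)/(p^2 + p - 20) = (p + 4)/(p + 5)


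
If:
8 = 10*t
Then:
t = 4/5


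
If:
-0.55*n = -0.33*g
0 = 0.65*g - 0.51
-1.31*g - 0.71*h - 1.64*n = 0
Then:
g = 0.78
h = -2.54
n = 0.47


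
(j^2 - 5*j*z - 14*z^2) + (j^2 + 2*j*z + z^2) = 2*j^2 - 3*j*z - 13*z^2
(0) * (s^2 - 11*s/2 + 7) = 0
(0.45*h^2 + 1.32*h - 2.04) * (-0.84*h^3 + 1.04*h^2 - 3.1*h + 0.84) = -0.378*h^5 - 0.6408*h^4 + 1.6914*h^3 - 5.8356*h^2 + 7.4328*h - 1.7136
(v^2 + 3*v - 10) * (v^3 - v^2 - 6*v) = v^5 + 2*v^4 - 19*v^3 - 8*v^2 + 60*v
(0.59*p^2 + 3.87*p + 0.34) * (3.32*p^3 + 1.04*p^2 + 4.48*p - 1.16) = 1.9588*p^5 + 13.462*p^4 + 7.7968*p^3 + 17.0068*p^2 - 2.966*p - 0.3944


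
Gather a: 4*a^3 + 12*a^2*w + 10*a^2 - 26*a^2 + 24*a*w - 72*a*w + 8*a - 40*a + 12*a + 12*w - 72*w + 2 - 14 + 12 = 4*a^3 + a^2*(12*w - 16) + a*(-48*w - 20) - 60*w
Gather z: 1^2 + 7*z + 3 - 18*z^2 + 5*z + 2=-18*z^2 + 12*z + 6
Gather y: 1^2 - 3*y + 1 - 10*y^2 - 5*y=-10*y^2 - 8*y + 2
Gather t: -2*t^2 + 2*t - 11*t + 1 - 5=-2*t^2 - 9*t - 4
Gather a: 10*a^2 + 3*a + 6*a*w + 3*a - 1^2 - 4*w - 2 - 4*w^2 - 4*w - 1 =10*a^2 + a*(6*w + 6) - 4*w^2 - 8*w - 4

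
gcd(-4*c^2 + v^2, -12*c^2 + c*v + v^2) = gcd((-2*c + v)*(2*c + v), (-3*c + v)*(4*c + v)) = 1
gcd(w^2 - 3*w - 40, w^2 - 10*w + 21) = 1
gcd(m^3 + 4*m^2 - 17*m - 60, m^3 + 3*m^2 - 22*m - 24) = m - 4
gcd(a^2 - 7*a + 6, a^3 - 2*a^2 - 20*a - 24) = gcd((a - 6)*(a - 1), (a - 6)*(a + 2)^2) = a - 6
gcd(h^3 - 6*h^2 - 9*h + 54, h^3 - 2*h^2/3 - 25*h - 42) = h^2 - 3*h - 18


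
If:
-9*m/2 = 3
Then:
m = -2/3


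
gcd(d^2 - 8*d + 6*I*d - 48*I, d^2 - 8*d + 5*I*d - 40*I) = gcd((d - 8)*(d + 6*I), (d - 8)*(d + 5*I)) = d - 8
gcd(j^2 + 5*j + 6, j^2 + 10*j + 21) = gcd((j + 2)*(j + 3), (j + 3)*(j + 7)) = j + 3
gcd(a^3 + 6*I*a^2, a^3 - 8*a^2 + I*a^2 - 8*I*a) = a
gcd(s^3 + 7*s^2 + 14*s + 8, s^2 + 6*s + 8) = s^2 + 6*s + 8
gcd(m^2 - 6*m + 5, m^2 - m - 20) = m - 5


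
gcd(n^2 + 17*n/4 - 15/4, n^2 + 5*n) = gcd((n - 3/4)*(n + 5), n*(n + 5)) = n + 5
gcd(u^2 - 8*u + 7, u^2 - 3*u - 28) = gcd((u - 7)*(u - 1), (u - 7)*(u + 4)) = u - 7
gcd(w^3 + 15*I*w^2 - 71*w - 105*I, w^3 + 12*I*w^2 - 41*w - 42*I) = w^2 + 10*I*w - 21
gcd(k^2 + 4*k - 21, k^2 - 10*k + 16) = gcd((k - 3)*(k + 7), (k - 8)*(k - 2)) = 1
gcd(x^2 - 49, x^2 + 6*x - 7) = x + 7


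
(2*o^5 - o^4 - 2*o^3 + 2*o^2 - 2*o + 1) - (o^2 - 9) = 2*o^5 - o^4 - 2*o^3 + o^2 - 2*o + 10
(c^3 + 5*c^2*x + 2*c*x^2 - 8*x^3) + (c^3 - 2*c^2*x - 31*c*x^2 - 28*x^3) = 2*c^3 + 3*c^2*x - 29*c*x^2 - 36*x^3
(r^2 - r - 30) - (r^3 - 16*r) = -r^3 + r^2 + 15*r - 30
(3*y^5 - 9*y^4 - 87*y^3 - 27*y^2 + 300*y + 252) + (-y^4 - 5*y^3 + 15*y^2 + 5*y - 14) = 3*y^5 - 10*y^4 - 92*y^3 - 12*y^2 + 305*y + 238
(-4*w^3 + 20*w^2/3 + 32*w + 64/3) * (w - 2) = -4*w^4 + 44*w^3/3 + 56*w^2/3 - 128*w/3 - 128/3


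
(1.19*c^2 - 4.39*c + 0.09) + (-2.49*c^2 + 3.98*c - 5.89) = -1.3*c^2 - 0.41*c - 5.8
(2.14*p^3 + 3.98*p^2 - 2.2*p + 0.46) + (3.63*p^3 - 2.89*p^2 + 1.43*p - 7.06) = 5.77*p^3 + 1.09*p^2 - 0.77*p - 6.6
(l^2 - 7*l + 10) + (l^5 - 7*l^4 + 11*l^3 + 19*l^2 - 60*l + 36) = l^5 - 7*l^4 + 11*l^3 + 20*l^2 - 67*l + 46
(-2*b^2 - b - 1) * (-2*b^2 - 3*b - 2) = 4*b^4 + 8*b^3 + 9*b^2 + 5*b + 2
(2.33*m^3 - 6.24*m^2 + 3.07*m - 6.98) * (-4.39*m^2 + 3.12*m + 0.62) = -10.2287*m^5 + 34.6632*m^4 - 31.5015*m^3 + 36.3518*m^2 - 19.8742*m - 4.3276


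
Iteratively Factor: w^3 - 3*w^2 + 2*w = (w - 1)*(w^2 - 2*w) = w*(w - 1)*(w - 2)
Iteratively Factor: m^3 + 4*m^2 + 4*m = (m)*(m^2 + 4*m + 4) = m*(m + 2)*(m + 2)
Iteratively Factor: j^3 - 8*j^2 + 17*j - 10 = (j - 2)*(j^2 - 6*j + 5) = (j - 2)*(j - 1)*(j - 5)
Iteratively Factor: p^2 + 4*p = (p + 4)*(p)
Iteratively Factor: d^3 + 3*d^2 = (d + 3)*(d^2) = d*(d + 3)*(d)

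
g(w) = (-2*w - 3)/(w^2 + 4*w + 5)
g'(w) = (-2*w - 4)*(-2*w - 3)/(w^2 + 4*w + 5)^2 - 2/(w^2 + 4*w + 5)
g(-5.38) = 0.62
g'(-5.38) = 0.18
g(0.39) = -0.56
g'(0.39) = 0.10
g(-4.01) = 1.00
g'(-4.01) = 0.40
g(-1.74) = 0.45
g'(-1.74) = -2.09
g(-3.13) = 1.43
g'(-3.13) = 0.54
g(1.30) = -0.47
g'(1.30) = 0.09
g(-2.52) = 1.61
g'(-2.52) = -0.26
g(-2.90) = 1.55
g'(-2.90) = 0.43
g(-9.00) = 0.30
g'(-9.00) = 0.04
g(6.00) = -0.23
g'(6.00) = 0.03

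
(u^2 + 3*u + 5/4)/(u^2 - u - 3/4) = (2*u + 5)/(2*u - 3)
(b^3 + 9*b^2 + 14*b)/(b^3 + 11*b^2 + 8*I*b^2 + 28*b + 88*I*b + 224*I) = b*(b + 2)/(b^2 + 4*b*(1 + 2*I) + 32*I)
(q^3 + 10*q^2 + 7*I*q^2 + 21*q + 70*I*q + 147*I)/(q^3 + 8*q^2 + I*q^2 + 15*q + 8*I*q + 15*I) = (q^2 + 7*q*(1 + I) + 49*I)/(q^2 + q*(5 + I) + 5*I)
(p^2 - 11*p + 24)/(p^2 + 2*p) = (p^2 - 11*p + 24)/(p*(p + 2))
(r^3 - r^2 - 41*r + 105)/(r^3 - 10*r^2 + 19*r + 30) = (r^2 + 4*r - 21)/(r^2 - 5*r - 6)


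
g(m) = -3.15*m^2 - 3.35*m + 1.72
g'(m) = -6.3*m - 3.35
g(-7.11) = -133.70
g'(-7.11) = 41.44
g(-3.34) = -22.23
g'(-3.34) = 17.69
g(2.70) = -30.29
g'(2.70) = -20.36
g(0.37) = 0.05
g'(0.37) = -5.68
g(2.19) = -20.72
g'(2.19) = -17.15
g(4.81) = -87.27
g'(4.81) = -33.65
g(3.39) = -45.84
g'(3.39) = -24.71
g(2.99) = -36.46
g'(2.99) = -22.19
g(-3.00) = -16.58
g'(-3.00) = 15.55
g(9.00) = -283.58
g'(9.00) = -60.05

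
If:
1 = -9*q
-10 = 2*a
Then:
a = -5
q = -1/9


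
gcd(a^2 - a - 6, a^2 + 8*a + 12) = a + 2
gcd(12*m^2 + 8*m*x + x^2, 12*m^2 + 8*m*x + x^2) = 12*m^2 + 8*m*x + x^2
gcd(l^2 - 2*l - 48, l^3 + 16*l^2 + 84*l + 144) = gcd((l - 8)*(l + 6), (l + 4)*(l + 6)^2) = l + 6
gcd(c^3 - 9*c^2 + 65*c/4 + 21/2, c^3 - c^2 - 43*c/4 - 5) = c + 1/2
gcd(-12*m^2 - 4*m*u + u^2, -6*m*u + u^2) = -6*m + u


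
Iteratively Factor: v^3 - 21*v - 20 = (v + 1)*(v^2 - v - 20) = (v - 5)*(v + 1)*(v + 4)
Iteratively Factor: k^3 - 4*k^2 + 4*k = (k)*(k^2 - 4*k + 4) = k*(k - 2)*(k - 2)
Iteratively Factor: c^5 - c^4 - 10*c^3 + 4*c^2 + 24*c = (c + 2)*(c^4 - 3*c^3 - 4*c^2 + 12*c) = (c - 3)*(c + 2)*(c^3 - 4*c) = c*(c - 3)*(c + 2)*(c^2 - 4) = c*(c - 3)*(c - 2)*(c + 2)*(c + 2)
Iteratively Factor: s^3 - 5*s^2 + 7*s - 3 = (s - 3)*(s^2 - 2*s + 1) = (s - 3)*(s - 1)*(s - 1)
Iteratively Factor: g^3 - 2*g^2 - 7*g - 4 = (g - 4)*(g^2 + 2*g + 1) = (g - 4)*(g + 1)*(g + 1)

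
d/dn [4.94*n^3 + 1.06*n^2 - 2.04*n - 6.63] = 14.82*n^2 + 2.12*n - 2.04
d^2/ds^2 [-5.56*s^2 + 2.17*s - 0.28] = -11.1200000000000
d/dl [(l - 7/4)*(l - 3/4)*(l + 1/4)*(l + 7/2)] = 4*l^3 + 15*l^2/4 - 115*l/8 + 175/64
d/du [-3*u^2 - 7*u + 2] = -6*u - 7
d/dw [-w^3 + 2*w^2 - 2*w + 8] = -3*w^2 + 4*w - 2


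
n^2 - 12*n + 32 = (n - 8)*(n - 4)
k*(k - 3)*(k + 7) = k^3 + 4*k^2 - 21*k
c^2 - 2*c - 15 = (c - 5)*(c + 3)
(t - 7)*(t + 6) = t^2 - t - 42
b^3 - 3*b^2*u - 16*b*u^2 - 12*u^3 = (b - 6*u)*(b + u)*(b + 2*u)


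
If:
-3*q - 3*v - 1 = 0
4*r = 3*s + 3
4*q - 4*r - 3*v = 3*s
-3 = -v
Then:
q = -10/3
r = -29/12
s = -38/9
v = 3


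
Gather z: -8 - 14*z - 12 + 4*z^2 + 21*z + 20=4*z^2 + 7*z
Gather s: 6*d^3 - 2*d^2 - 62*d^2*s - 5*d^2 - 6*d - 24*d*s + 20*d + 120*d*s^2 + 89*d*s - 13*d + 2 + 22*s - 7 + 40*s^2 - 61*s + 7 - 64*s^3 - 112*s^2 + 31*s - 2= 6*d^3 - 7*d^2 + d - 64*s^3 + s^2*(120*d - 72) + s*(-62*d^2 + 65*d - 8)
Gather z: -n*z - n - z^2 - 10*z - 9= -n - z^2 + z*(-n - 10) - 9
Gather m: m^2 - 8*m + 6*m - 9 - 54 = m^2 - 2*m - 63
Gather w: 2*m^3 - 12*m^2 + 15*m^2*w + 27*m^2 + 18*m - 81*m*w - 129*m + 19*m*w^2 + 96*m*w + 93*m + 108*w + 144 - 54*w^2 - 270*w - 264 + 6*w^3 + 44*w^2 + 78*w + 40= 2*m^3 + 15*m^2 - 18*m + 6*w^3 + w^2*(19*m - 10) + w*(15*m^2 + 15*m - 84) - 80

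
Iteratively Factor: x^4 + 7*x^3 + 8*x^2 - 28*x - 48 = (x - 2)*(x^3 + 9*x^2 + 26*x + 24) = (x - 2)*(x + 4)*(x^2 + 5*x + 6) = (x - 2)*(x + 2)*(x + 4)*(x + 3)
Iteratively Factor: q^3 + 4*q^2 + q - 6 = (q + 3)*(q^2 + q - 2) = (q - 1)*(q + 3)*(q + 2)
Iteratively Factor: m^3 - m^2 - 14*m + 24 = (m + 4)*(m^2 - 5*m + 6) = (m - 3)*(m + 4)*(m - 2)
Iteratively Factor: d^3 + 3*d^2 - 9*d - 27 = (d + 3)*(d^2 - 9) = (d - 3)*(d + 3)*(d + 3)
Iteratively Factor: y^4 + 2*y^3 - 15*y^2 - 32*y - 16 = (y + 4)*(y^3 - 2*y^2 - 7*y - 4) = (y + 1)*(y + 4)*(y^2 - 3*y - 4) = (y - 4)*(y + 1)*(y + 4)*(y + 1)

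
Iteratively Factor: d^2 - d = (d)*(d - 1)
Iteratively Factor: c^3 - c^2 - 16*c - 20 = (c + 2)*(c^2 - 3*c - 10) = (c - 5)*(c + 2)*(c + 2)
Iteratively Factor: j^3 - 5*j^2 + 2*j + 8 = (j - 2)*(j^2 - 3*j - 4) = (j - 4)*(j - 2)*(j + 1)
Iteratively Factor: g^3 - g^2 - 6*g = (g)*(g^2 - g - 6) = g*(g + 2)*(g - 3)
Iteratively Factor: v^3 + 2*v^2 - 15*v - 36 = (v + 3)*(v^2 - v - 12) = (v - 4)*(v + 3)*(v + 3)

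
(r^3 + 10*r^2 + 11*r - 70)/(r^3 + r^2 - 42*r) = (r^2 + 3*r - 10)/(r*(r - 6))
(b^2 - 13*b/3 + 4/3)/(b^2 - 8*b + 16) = (b - 1/3)/(b - 4)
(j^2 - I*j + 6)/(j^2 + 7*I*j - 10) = (j - 3*I)/(j + 5*I)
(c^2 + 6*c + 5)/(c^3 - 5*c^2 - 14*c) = (c^2 + 6*c + 5)/(c*(c^2 - 5*c - 14))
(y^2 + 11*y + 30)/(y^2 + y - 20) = (y + 6)/(y - 4)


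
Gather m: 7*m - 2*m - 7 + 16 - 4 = 5*m + 5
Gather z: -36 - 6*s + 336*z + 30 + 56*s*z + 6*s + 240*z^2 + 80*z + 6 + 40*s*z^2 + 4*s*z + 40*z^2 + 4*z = z^2*(40*s + 280) + z*(60*s + 420)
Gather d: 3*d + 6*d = 9*d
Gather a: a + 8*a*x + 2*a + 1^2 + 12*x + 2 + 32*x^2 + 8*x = a*(8*x + 3) + 32*x^2 + 20*x + 3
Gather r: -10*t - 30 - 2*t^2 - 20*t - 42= -2*t^2 - 30*t - 72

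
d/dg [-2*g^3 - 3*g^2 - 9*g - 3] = -6*g^2 - 6*g - 9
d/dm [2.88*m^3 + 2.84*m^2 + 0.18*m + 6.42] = 8.64*m^2 + 5.68*m + 0.18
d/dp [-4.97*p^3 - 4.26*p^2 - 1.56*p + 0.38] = -14.91*p^2 - 8.52*p - 1.56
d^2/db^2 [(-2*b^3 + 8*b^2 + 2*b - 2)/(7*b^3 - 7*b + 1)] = 8*(98*b^6 + 168*b^4 - 98*b^3 + 63*b^2 + 9*b - 19)/(343*b^9 - 1029*b^7 + 147*b^6 + 1029*b^5 - 294*b^4 - 322*b^3 + 147*b^2 - 21*b + 1)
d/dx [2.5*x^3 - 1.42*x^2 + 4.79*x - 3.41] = 7.5*x^2 - 2.84*x + 4.79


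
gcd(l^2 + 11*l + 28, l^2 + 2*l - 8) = l + 4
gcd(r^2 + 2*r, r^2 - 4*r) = r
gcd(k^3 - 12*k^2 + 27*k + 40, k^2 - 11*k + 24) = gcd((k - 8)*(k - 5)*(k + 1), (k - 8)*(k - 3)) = k - 8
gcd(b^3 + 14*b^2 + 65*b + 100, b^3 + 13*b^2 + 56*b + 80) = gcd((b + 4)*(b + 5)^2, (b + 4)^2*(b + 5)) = b^2 + 9*b + 20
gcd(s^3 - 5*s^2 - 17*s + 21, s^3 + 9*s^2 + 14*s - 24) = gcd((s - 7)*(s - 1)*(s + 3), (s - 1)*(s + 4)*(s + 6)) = s - 1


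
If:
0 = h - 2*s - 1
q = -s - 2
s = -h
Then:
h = 1/3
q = -5/3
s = -1/3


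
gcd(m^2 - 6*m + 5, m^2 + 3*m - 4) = m - 1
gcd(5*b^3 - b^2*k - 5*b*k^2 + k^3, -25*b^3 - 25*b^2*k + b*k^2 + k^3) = 5*b^2 + 4*b*k - k^2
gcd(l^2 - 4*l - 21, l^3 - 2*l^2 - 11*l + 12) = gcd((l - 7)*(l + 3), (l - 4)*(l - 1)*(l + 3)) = l + 3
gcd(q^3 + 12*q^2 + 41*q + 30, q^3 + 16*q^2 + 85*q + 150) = q^2 + 11*q + 30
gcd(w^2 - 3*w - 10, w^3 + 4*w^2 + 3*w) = 1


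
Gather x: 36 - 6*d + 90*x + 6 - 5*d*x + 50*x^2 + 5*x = -6*d + 50*x^2 + x*(95 - 5*d) + 42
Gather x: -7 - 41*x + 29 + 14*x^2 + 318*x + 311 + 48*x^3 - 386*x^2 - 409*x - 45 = 48*x^3 - 372*x^2 - 132*x + 288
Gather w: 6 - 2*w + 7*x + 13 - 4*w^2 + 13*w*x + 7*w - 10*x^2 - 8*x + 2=-4*w^2 + w*(13*x + 5) - 10*x^2 - x + 21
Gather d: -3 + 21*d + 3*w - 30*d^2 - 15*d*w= -30*d^2 + d*(21 - 15*w) + 3*w - 3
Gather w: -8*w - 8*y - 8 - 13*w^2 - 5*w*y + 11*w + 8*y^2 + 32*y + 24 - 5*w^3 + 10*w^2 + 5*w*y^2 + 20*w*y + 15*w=-5*w^3 - 3*w^2 + w*(5*y^2 + 15*y + 18) + 8*y^2 + 24*y + 16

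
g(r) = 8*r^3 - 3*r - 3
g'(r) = 24*r^2 - 3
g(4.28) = 611.38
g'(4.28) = 436.64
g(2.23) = 79.03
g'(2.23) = 116.35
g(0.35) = -3.71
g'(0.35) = -0.06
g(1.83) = 40.54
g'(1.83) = 77.37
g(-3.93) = -476.80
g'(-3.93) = 367.68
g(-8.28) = -4519.47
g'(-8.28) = 1642.40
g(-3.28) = -275.46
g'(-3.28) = 255.20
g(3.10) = 226.03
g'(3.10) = 227.64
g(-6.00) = -1713.00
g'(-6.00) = 861.00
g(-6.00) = -1713.00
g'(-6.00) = 861.00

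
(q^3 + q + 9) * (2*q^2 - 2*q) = 2*q^5 - 2*q^4 + 2*q^3 + 16*q^2 - 18*q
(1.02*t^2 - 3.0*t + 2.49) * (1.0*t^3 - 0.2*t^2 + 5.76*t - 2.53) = 1.02*t^5 - 3.204*t^4 + 8.9652*t^3 - 20.3586*t^2 + 21.9324*t - 6.2997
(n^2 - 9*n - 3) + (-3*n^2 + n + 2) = -2*n^2 - 8*n - 1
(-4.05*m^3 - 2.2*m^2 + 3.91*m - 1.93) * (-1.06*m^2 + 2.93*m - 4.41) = 4.293*m^5 - 9.5345*m^4 + 7.2699*m^3 + 23.2041*m^2 - 22.898*m + 8.5113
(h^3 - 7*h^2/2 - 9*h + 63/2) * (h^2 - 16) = h^5 - 7*h^4/2 - 25*h^3 + 175*h^2/2 + 144*h - 504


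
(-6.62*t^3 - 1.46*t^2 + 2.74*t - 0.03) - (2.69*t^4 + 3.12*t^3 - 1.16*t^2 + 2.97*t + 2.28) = -2.69*t^4 - 9.74*t^3 - 0.3*t^2 - 0.23*t - 2.31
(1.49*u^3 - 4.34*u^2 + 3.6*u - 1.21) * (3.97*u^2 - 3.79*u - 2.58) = 5.9153*u^5 - 22.8769*u^4 + 26.8964*u^3 - 7.2505*u^2 - 4.7021*u + 3.1218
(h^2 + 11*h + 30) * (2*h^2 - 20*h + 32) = 2*h^4 + 2*h^3 - 128*h^2 - 248*h + 960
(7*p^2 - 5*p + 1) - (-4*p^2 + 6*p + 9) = 11*p^2 - 11*p - 8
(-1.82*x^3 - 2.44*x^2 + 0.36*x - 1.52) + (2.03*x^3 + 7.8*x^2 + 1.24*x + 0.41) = 0.21*x^3 + 5.36*x^2 + 1.6*x - 1.11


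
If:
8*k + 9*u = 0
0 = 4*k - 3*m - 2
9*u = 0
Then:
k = 0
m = -2/3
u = 0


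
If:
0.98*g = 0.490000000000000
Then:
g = 0.50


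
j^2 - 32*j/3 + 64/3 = (j - 8)*(j - 8/3)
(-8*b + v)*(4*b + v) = -32*b^2 - 4*b*v + v^2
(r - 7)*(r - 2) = r^2 - 9*r + 14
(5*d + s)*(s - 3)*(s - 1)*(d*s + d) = 5*d^2*s^3 - 15*d^2*s^2 - 5*d^2*s + 15*d^2 + d*s^4 - 3*d*s^3 - d*s^2 + 3*d*s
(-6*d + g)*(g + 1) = -6*d*g - 6*d + g^2 + g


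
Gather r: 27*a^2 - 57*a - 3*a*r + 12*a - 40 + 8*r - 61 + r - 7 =27*a^2 - 45*a + r*(9 - 3*a) - 108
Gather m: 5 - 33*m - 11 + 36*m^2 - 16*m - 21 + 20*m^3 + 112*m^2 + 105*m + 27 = 20*m^3 + 148*m^2 + 56*m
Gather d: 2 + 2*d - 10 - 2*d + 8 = 0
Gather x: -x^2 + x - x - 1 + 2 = 1 - x^2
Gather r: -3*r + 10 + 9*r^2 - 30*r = 9*r^2 - 33*r + 10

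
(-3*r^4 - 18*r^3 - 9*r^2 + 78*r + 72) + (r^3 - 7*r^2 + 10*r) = -3*r^4 - 17*r^3 - 16*r^2 + 88*r + 72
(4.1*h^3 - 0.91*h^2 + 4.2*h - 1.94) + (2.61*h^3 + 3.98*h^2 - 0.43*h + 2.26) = 6.71*h^3 + 3.07*h^2 + 3.77*h + 0.32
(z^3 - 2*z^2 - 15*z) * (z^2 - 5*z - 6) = z^5 - 7*z^4 - 11*z^3 + 87*z^2 + 90*z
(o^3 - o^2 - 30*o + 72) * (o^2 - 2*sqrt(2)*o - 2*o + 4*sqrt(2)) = o^5 - 3*o^4 - 2*sqrt(2)*o^4 - 28*o^3 + 6*sqrt(2)*o^3 + 56*sqrt(2)*o^2 + 132*o^2 - 264*sqrt(2)*o - 144*o + 288*sqrt(2)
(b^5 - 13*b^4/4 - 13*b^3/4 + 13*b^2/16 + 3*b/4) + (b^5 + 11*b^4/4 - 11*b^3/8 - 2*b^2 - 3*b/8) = 2*b^5 - b^4/2 - 37*b^3/8 - 19*b^2/16 + 3*b/8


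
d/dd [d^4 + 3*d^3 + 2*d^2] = d*(4*d^2 + 9*d + 4)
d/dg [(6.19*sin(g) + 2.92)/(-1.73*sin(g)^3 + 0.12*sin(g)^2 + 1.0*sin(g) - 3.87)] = (21.4174*sin(g)^3 + 14.412*sin(g)^2 - 0.7008*sin(g) - 26.8753)*cos(g)/(2.9929*sin(g)^6 - 0.4152*sin(g)^5 - 3.4456*sin(g)^4 + 13.6302*sin(g)^3 + 0.0712*sin(g)^2 - 7.74*sin(g) + 14.9769)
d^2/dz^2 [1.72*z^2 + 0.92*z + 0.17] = 3.44000000000000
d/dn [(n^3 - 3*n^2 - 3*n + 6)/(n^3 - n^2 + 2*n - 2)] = (2*n^4 + 10*n^3 - 33*n^2 + 24*n - 6)/(n^6 - 2*n^5 + 5*n^4 - 8*n^3 + 8*n^2 - 8*n + 4)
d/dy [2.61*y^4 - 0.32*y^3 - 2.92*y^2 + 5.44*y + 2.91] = 10.44*y^3 - 0.96*y^2 - 5.84*y + 5.44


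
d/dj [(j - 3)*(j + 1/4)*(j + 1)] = 3*j^2 - 7*j/2 - 7/2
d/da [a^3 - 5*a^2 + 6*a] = 3*a^2 - 10*a + 6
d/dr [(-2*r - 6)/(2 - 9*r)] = -58/(9*r - 2)^2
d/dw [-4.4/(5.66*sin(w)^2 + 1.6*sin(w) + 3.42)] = (49.808*sin(w) + 7.04)*cos(w)/(5.66*sin(w)^2 + 1.6*sin(w) + 3.42)^2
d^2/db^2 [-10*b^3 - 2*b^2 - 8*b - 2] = -60*b - 4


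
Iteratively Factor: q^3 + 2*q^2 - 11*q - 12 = (q - 3)*(q^2 + 5*q + 4) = (q - 3)*(q + 1)*(q + 4)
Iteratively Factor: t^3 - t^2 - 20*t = (t + 4)*(t^2 - 5*t) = t*(t + 4)*(t - 5)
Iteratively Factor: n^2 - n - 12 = (n + 3)*(n - 4)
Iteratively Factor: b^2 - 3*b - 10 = (b - 5)*(b + 2)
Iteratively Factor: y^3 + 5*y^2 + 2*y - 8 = (y + 4)*(y^2 + y - 2) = (y + 2)*(y + 4)*(y - 1)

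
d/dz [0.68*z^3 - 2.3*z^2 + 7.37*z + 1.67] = 2.04*z^2 - 4.6*z + 7.37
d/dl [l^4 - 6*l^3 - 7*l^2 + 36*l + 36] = 4*l^3 - 18*l^2 - 14*l + 36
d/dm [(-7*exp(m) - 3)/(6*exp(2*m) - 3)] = (14*exp(2*m) + 12*exp(m) + 7)*exp(m)/(3*(4*exp(4*m) - 4*exp(2*m) + 1))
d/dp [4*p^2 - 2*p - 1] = 8*p - 2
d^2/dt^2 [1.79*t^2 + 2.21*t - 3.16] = 3.58000000000000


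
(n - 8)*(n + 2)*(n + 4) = n^3 - 2*n^2 - 40*n - 64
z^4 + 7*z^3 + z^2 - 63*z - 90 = (z - 3)*(z + 2)*(z + 3)*(z + 5)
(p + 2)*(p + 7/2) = p^2 + 11*p/2 + 7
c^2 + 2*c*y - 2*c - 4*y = (c - 2)*(c + 2*y)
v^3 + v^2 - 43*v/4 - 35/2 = (v - 7/2)*(v + 2)*(v + 5/2)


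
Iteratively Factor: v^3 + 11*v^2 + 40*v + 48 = (v + 4)*(v^2 + 7*v + 12) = (v + 4)^2*(v + 3)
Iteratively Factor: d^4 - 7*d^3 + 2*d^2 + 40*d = (d - 5)*(d^3 - 2*d^2 - 8*d) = d*(d - 5)*(d^2 - 2*d - 8) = d*(d - 5)*(d - 4)*(d + 2)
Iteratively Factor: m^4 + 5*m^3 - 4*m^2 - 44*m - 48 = (m + 4)*(m^3 + m^2 - 8*m - 12) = (m - 3)*(m + 4)*(m^2 + 4*m + 4) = (m - 3)*(m + 2)*(m + 4)*(m + 2)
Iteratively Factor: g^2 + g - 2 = (g - 1)*(g + 2)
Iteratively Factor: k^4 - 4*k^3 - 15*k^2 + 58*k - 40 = (k + 4)*(k^3 - 8*k^2 + 17*k - 10) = (k - 2)*(k + 4)*(k^2 - 6*k + 5) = (k - 2)*(k - 1)*(k + 4)*(k - 5)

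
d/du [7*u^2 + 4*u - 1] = 14*u + 4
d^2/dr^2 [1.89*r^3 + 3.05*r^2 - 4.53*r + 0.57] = 11.34*r + 6.1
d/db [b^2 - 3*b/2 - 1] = 2*b - 3/2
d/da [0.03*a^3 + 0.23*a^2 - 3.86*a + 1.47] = 0.09*a^2 + 0.46*a - 3.86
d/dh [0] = 0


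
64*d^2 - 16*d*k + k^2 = (-8*d + k)^2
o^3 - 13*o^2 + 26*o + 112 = (o - 8)*(o - 7)*(o + 2)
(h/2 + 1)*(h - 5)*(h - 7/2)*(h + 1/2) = h^4/2 - 3*h^3 - 11*h^2/8 + 141*h/8 + 35/4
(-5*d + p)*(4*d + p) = -20*d^2 - d*p + p^2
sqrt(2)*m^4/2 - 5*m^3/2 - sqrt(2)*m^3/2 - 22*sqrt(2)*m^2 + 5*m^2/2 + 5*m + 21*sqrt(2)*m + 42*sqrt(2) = (m - 2)*(m - 6*sqrt(2))*(m + 7*sqrt(2)/2)*(sqrt(2)*m/2 + sqrt(2)/2)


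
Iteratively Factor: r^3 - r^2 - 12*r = (r - 4)*(r^2 + 3*r) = (r - 4)*(r + 3)*(r)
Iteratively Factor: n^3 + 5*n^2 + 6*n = (n + 2)*(n^2 + 3*n) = n*(n + 2)*(n + 3)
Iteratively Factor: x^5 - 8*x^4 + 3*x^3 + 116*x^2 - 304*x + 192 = (x - 4)*(x^4 - 4*x^3 - 13*x^2 + 64*x - 48) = (x - 4)*(x - 1)*(x^3 - 3*x^2 - 16*x + 48) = (x - 4)*(x - 3)*(x - 1)*(x^2 - 16) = (x - 4)^2*(x - 3)*(x - 1)*(x + 4)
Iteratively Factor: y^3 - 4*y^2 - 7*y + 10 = (y - 5)*(y^2 + y - 2) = (y - 5)*(y - 1)*(y + 2)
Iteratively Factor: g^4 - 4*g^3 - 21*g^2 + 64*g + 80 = (g + 1)*(g^3 - 5*g^2 - 16*g + 80) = (g - 5)*(g + 1)*(g^2 - 16) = (g - 5)*(g - 4)*(g + 1)*(g + 4)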